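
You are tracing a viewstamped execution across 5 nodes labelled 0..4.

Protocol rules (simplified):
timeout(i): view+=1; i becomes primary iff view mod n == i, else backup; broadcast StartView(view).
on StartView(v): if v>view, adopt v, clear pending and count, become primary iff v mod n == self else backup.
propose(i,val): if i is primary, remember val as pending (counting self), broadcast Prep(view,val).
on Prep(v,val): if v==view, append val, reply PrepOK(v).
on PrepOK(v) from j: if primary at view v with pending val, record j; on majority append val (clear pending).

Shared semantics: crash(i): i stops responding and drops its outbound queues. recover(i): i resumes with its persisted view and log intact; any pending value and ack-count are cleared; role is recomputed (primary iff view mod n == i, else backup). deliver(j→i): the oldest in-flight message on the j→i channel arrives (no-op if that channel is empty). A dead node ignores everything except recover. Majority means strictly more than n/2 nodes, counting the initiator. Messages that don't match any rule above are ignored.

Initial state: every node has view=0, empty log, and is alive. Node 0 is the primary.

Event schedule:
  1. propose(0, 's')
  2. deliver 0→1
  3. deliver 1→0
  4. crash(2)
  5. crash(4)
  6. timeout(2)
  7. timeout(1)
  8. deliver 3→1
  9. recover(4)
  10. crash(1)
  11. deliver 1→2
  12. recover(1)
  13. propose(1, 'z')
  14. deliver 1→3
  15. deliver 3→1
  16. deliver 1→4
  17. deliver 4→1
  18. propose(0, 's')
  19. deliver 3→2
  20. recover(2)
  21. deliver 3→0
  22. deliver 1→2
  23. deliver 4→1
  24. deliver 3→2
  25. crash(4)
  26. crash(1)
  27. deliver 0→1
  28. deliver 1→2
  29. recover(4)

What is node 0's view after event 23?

step 1 propose(0,'s'): —
step 2 deliver 0→1: 1={back,v=0,log=s}
step 3 deliver 1→0: —
step 4 crash(2): 2={✗back,v=0,log=-}
step 5 crash(4): 4={✗back,v=0,log=-}
step 6 timeout(2): —
step 7 timeout(1): 1={prim,v=1,log=s}
step 8 deliver 3→1: —
step 9 recover(4): 4={back,v=0,log=-}
step 10 crash(1): 1={✗prim,v=1,log=s}
step 11 deliver 1→2: —
step 12 recover(1): 1={prim,v=1,log=s}
step 13 propose(1,'z'): —
step 14 deliver 1→3: —
step 15 deliver 3→1: —
step 16 deliver 1→4: —
step 17 deliver 4→1: —
step 18 propose(0,'s'): —
step 19 deliver 3→2: —
step 20 recover(2): 2={back,v=0,log=-}
step 21 deliver 3→0: —
step 22 deliver 1→2: —
step 23 deliver 4→1: —

0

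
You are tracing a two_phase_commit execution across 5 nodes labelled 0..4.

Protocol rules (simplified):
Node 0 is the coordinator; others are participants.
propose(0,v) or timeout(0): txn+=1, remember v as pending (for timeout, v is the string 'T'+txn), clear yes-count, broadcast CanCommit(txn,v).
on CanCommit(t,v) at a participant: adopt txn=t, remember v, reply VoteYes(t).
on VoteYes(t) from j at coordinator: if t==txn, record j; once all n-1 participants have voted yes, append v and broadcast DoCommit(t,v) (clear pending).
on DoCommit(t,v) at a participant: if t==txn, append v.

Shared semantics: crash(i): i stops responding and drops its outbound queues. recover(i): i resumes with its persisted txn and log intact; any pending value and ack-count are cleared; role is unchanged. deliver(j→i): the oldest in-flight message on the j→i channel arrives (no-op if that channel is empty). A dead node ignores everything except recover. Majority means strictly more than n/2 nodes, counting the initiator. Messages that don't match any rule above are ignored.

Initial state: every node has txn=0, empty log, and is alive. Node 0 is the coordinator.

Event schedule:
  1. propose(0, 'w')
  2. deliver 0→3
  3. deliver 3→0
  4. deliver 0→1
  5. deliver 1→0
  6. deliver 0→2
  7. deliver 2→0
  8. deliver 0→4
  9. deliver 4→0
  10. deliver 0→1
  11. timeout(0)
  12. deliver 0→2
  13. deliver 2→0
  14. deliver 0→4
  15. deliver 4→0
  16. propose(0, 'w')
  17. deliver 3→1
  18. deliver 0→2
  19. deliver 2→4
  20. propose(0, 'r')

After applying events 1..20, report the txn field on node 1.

1

1. propose(0,'w'):  <0:coor t1 ->
2. deliver 0→3:  <3:part t1 ->
3. deliver 3→0:  nop
4. deliver 0→1:  <1:part t1 ->
5. deliver 1→0:  nop
6. deliver 0→2:  <2:part t1 ->
7. deliver 2→0:  nop
8. deliver 0→4:  <4:part t1 ->
9. deliver 4→0:  <0:coor t1 w>
10. deliver 0→1:  <1:part t1 w>
11. timeout(0):  <0:coor t2 w>
12. deliver 0→2:  <2:part t1 w>
13. deliver 2→0:  nop
14. deliver 0→4:  <4:part t1 w>
15. deliver 4→0:  nop
16. propose(0,'w'):  <0:coor t3 w>
17. deliver 3→1:  nop
18. deliver 0→2:  <2:part t2 w>
19. deliver 2→4:  nop
20. propose(0,'r'):  <0:coor t4 w>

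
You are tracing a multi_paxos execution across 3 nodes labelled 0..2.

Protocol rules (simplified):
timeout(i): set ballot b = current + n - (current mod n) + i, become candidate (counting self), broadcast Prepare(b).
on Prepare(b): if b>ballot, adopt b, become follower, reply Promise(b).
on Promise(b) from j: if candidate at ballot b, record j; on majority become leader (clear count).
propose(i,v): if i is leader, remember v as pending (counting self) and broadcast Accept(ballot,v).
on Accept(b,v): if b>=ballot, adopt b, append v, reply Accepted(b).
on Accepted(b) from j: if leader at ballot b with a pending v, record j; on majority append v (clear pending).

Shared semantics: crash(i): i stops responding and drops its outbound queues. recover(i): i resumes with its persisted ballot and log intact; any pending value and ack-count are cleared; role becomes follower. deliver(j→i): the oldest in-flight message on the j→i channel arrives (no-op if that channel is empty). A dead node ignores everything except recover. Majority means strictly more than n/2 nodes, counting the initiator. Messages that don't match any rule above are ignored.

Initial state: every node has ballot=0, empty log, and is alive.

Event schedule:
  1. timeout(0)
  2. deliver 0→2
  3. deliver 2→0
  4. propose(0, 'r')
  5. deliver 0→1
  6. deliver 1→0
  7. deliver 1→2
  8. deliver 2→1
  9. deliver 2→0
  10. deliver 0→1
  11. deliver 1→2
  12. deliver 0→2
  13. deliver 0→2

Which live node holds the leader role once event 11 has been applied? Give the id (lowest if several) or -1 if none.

0

step 1 timeout(0): 0={cand,b=3,log=-}
step 2 deliver 0→2: 2={foll,b=3,log=-}
step 3 deliver 2→0: 0={lead,b=3,log=-}
step 4 propose(0,'r'): —
step 5 deliver 0→1: 1={foll,b=3,log=-}
step 6 deliver 1→0: —
step 7 deliver 1→2: —
step 8 deliver 2→1: —
step 9 deliver 2→0: —
step 10 deliver 0→1: 1={foll,b=3,log=r}
step 11 deliver 1→2: —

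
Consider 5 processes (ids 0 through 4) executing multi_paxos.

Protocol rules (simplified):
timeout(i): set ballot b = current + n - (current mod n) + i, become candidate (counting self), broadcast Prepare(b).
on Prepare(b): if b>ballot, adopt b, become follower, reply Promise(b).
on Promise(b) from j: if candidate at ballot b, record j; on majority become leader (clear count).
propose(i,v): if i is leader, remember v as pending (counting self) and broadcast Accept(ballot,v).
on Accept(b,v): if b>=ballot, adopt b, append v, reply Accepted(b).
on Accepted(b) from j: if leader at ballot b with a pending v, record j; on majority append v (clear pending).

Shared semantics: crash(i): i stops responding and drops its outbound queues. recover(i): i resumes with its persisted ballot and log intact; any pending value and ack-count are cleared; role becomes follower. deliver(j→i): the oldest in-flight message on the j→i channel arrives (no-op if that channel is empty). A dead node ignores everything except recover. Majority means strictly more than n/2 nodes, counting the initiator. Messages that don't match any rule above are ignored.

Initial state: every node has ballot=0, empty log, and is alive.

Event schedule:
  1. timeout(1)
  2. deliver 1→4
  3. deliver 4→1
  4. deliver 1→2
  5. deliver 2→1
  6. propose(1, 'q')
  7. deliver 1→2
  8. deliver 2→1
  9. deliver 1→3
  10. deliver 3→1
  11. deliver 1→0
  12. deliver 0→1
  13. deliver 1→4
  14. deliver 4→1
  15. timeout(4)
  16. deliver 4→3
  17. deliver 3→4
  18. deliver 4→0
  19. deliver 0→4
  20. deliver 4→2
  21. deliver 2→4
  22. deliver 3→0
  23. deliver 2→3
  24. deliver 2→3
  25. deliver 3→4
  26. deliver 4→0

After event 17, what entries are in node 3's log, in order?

empty

e1 timeout(1): 1[cand,b=6,-]
e2 deliver 1→4: 4[foll,b=6,-]
e3 deliver 4→1: ·
e4 deliver 1→2: 2[foll,b=6,-]
e5 deliver 2→1: 1[lead,b=6,-]
e6 propose(1,'q'): ·
e7 deliver 1→2: 2[foll,b=6,q]
e8 deliver 2→1: ·
e9 deliver 1→3: 3[foll,b=6,-]
e10 deliver 3→1: ·
e11 deliver 1→0: 0[foll,b=6,-]
e12 deliver 0→1: ·
e13 deliver 1→4: 4[foll,b=6,q]
e14 deliver 4→1: 1[lead,b=6,q]
e15 timeout(4): 4[cand,b=14,q]
e16 deliver 4→3: 3[foll,b=14,-]
e17 deliver 3→4: ·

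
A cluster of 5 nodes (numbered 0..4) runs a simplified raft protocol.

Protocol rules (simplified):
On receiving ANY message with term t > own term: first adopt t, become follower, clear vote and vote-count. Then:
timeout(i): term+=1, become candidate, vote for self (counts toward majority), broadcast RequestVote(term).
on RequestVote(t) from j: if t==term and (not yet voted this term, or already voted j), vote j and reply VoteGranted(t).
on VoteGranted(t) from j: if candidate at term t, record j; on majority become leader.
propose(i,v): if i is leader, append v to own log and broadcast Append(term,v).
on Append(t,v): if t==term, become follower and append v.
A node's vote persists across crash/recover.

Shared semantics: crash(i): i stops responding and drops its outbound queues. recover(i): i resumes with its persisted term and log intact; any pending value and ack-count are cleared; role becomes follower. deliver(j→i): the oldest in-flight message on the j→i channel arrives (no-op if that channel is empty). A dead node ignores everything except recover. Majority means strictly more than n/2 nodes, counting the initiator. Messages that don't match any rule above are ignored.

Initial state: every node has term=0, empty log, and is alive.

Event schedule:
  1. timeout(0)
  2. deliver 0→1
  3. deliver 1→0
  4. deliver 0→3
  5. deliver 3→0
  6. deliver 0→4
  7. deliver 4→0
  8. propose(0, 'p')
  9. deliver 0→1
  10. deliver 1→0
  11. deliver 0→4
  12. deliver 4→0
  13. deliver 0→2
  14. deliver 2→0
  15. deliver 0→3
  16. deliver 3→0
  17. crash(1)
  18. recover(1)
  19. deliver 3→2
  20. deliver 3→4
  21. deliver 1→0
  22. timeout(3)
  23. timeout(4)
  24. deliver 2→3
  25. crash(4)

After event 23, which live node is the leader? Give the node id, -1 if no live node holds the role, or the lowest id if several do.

after 1 — timeout(0): n0:cand/t1/[-]
after 2 — deliver 0→1: n1:foll/t1/[-]
after 3 — deliver 1→0: ·
after 4 — deliver 0→3: n3:foll/t1/[-]
after 5 — deliver 3→0: n0:lead/t1/[-]
after 6 — deliver 0→4: n4:foll/t1/[-]
after 7 — deliver 4→0: ·
after 8 — propose(0,'p'): n0:lead/t1/[p]
after 9 — deliver 0→1: n1:foll/t1/[p]
after 10 — deliver 1→0: ·
after 11 — deliver 0→4: n4:foll/t1/[p]
after 12 — deliver 4→0: ·
after 13 — deliver 0→2: n2:foll/t1/[-]
after 14 — deliver 2→0: ·
after 15 — deliver 0→3: n3:foll/t1/[p]
after 16 — deliver 3→0: ·
after 17 — crash(1): n1:✗foll/t1/[p]
after 18 — recover(1): n1:foll/t1/[p]
after 19 — deliver 3→2: ·
after 20 — deliver 3→4: ·
after 21 — deliver 1→0: ·
after 22 — timeout(3): n3:cand/t2/[p]
after 23 — timeout(4): n4:cand/t2/[p]

0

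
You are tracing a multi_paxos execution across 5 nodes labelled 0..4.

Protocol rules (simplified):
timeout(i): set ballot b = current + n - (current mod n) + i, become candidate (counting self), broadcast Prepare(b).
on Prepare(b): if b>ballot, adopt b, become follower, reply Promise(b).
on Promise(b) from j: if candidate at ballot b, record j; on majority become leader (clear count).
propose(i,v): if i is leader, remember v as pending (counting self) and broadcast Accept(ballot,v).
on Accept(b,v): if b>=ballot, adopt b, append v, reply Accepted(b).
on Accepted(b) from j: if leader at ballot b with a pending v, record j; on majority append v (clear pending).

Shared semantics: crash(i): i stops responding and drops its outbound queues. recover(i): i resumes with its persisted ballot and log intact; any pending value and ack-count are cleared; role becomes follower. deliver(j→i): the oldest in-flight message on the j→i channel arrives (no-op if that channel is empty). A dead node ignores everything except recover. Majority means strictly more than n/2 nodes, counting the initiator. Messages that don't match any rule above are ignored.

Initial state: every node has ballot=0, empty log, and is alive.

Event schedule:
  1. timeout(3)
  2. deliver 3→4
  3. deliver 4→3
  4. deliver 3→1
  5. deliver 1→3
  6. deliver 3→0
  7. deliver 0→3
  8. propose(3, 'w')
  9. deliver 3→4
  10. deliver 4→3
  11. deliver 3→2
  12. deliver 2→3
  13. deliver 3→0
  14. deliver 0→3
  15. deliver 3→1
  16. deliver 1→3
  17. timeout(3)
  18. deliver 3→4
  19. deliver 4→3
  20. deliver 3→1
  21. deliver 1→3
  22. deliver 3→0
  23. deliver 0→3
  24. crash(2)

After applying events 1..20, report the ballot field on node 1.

step 1 timeout(3): 3={cand,b=8,log=-}
step 2 deliver 3→4: 4={foll,b=8,log=-}
step 3 deliver 4→3: —
step 4 deliver 3→1: 1={foll,b=8,log=-}
step 5 deliver 1→3: 3={lead,b=8,log=-}
step 6 deliver 3→0: 0={foll,b=8,log=-}
step 7 deliver 0→3: —
step 8 propose(3,'w'): —
step 9 deliver 3→4: 4={foll,b=8,log=w}
step 10 deliver 4→3: —
step 11 deliver 3→2: 2={foll,b=8,log=-}
step 12 deliver 2→3: —
step 13 deliver 3→0: 0={foll,b=8,log=w}
step 14 deliver 0→3: 3={lead,b=8,log=w}
step 15 deliver 3→1: 1={foll,b=8,log=w}
step 16 deliver 1→3: —
step 17 timeout(3): 3={cand,b=13,log=w}
step 18 deliver 3→4: 4={foll,b=13,log=w}
step 19 deliver 4→3: —
step 20 deliver 3→1: 1={foll,b=13,log=w}

13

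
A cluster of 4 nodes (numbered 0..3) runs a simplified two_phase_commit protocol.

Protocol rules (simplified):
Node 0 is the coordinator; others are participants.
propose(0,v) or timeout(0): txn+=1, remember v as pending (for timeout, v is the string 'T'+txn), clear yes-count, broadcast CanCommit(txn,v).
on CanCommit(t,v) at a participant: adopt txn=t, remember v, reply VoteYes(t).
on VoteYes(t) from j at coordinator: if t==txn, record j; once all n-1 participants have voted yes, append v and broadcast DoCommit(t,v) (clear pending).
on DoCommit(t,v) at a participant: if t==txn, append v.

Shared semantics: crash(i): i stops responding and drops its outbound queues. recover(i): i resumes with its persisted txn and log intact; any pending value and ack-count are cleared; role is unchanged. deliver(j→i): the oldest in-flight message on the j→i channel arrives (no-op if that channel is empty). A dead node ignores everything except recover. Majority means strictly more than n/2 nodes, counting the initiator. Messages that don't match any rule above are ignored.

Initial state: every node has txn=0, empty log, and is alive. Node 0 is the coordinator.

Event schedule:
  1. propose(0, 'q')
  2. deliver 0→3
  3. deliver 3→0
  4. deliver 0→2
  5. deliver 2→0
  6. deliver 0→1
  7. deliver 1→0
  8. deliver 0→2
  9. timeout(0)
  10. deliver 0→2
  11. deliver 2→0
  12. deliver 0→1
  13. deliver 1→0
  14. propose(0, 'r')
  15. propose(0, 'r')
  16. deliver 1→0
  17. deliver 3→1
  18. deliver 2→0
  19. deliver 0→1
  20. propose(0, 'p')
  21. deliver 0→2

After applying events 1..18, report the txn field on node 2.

e1 propose(0,'q'): 0[coor,t=1,-]
e2 deliver 0→3: 3[part,t=1,-]
e3 deliver 3→0: ·
e4 deliver 0→2: 2[part,t=1,-]
e5 deliver 2→0: ·
e6 deliver 0→1: 1[part,t=1,-]
e7 deliver 1→0: 0[coor,t=1,q]
e8 deliver 0→2: 2[part,t=1,q]
e9 timeout(0): 0[coor,t=2,q]
e10 deliver 0→2: 2[part,t=2,q]
e11 deliver 2→0: ·
e12 deliver 0→1: 1[part,t=1,q]
e13 deliver 1→0: ·
e14 propose(0,'r'): 0[coor,t=3,q]
e15 propose(0,'r'): 0[coor,t=4,q]
e16 deliver 1→0: ·
e17 deliver 3→1: ·
e18 deliver 2→0: ·

2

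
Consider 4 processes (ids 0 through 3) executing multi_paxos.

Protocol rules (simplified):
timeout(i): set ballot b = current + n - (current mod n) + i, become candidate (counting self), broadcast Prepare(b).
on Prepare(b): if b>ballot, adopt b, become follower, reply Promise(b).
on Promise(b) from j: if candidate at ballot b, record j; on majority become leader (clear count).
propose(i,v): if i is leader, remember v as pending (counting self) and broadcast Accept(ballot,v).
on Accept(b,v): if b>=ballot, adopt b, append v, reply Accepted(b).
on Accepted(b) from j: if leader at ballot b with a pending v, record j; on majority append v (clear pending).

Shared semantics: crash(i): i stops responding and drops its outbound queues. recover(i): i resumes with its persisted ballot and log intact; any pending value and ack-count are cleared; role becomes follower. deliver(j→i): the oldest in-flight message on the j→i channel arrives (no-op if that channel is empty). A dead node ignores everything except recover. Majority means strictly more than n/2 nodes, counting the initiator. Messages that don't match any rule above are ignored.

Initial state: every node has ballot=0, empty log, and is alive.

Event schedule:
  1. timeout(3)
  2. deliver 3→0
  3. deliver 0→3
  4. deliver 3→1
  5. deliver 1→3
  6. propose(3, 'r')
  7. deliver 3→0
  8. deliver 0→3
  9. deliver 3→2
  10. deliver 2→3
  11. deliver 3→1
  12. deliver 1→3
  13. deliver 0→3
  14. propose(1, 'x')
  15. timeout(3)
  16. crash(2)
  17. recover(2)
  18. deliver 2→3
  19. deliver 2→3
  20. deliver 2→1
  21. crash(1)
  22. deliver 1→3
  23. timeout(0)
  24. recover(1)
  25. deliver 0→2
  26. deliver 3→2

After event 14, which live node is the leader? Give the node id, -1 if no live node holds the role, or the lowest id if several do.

after 1 — timeout(3): n3:cand/b7/[-]
after 2 — deliver 3→0: n0:foll/b7/[-]
after 3 — deliver 0→3: ·
after 4 — deliver 3→1: n1:foll/b7/[-]
after 5 — deliver 1→3: n3:lead/b7/[-]
after 6 — propose(3,'r'): ·
after 7 — deliver 3→0: n0:foll/b7/[r]
after 8 — deliver 0→3: ·
after 9 — deliver 3→2: n2:foll/b7/[-]
after 10 — deliver 2→3: ·
after 11 — deliver 3→1: n1:foll/b7/[r]
after 12 — deliver 1→3: n3:lead/b7/[r]
after 13 — deliver 0→3: ·
after 14 — propose(1,'x'): ·

3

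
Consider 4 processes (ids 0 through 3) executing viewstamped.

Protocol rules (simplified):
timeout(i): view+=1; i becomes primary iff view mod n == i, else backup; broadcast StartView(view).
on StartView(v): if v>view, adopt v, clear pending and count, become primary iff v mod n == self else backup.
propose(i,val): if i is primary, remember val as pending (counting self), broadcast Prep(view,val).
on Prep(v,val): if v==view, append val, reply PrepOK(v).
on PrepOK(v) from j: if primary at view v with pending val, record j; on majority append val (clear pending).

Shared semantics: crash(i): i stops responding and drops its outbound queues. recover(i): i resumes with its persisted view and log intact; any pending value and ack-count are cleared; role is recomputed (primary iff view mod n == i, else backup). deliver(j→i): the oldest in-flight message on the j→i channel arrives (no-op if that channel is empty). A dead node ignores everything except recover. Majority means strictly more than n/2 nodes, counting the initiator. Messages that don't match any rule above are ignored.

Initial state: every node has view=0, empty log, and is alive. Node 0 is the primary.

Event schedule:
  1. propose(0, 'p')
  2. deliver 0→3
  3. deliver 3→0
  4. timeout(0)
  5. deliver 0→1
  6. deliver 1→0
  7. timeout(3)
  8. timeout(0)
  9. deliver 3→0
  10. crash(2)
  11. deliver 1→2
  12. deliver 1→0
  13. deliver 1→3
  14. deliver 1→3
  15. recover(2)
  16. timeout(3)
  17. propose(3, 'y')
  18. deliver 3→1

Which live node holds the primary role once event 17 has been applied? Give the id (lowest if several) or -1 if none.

-1

e1 propose(0,'p'): ·
e2 deliver 0→3: 3[back,v=0,p]
e3 deliver 3→0: ·
e4 timeout(0): 0[back,v=1,-]
e5 deliver 0→1: 1[back,v=0,p]
e6 deliver 1→0: ·
e7 timeout(3): 3[back,v=1,p]
e8 timeout(0): 0[back,v=2,-]
e9 deliver 3→0: ·
e10 crash(2): 2[✗back,v=0,-]
e11 deliver 1→2: ·
e12 deliver 1→0: ·
e13 deliver 1→3: ·
e14 deliver 1→3: ·
e15 recover(2): 2[back,v=0,-]
e16 timeout(3): 3[back,v=2,p]
e17 propose(3,'y'): ·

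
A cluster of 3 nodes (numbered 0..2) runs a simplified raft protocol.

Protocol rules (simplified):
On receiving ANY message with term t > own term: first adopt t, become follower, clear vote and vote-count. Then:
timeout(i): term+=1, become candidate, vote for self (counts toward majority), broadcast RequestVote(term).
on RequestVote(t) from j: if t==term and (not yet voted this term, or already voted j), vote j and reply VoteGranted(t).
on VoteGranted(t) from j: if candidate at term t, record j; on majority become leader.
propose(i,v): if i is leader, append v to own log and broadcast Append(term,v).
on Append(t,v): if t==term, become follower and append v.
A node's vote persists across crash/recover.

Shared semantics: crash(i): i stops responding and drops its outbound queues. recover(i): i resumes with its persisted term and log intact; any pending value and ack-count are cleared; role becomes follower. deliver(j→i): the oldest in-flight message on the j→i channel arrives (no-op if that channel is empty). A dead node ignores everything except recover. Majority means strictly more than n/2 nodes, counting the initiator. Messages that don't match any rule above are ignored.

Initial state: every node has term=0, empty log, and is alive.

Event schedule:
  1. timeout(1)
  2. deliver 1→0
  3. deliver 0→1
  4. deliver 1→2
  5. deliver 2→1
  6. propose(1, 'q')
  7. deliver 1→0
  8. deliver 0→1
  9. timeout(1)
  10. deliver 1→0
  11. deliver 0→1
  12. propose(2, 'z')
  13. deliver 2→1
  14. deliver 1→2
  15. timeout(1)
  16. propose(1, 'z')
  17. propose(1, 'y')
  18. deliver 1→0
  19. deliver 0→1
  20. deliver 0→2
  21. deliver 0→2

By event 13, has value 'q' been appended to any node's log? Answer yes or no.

e1 timeout(1): 1[cand,t=1,-]
e2 deliver 1→0: 0[foll,t=1,-]
e3 deliver 0→1: 1[lead,t=1,-]
e4 deliver 1→2: 2[foll,t=1,-]
e5 deliver 2→1: ·
e6 propose(1,'q'): 1[lead,t=1,q]
e7 deliver 1→0: 0[foll,t=1,q]
e8 deliver 0→1: ·
e9 timeout(1): 1[cand,t=2,q]
e10 deliver 1→0: 0[foll,t=2,q]
e11 deliver 0→1: 1[lead,t=2,q]
e12 propose(2,'z'): ·
e13 deliver 2→1: ·

yes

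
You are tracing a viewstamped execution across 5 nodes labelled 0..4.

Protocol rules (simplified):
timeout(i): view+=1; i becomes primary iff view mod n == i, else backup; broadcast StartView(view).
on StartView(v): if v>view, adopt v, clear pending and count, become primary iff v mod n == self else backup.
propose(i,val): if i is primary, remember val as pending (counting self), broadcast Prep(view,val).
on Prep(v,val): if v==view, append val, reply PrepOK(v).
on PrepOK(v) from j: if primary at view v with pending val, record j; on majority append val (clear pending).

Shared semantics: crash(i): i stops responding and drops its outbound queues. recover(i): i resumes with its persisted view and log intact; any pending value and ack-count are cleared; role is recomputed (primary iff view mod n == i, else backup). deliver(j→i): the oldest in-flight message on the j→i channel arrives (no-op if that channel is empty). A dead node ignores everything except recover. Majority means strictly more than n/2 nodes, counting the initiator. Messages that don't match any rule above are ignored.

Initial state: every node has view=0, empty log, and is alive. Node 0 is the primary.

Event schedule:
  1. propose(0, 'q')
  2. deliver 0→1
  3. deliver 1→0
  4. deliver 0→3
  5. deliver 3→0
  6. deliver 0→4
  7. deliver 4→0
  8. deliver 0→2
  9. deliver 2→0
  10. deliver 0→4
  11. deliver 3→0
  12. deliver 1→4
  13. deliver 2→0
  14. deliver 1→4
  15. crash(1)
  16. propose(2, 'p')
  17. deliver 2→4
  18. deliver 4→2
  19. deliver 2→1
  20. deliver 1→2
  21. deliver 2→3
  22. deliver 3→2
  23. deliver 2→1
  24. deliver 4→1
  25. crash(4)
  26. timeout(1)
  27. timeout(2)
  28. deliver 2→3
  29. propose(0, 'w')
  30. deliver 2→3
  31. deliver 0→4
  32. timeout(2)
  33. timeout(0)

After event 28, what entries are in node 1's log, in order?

e1 propose(0,'q'): ·
e2 deliver 0→1: 1[back,v=0,q]
e3 deliver 1→0: ·
e4 deliver 0→3: 3[back,v=0,q]
e5 deliver 3→0: 0[prim,v=0,q]
e6 deliver 0→4: 4[back,v=0,q]
e7 deliver 4→0: ·
e8 deliver 0→2: 2[back,v=0,q]
e9 deliver 2→0: ·
e10 deliver 0→4: ·
e11 deliver 3→0: ·
e12 deliver 1→4: ·
e13 deliver 2→0: ·
e14 deliver 1→4: ·
e15 crash(1): 1[✗back,v=0,q]
e16 propose(2,'p'): ·
e17 deliver 2→4: ·
e18 deliver 4→2: ·
e19 deliver 2→1: ·
e20 deliver 1→2: ·
e21 deliver 2→3: ·
e22 deliver 3→2: ·
e23 deliver 2→1: ·
e24 deliver 4→1: ·
e25 crash(4): 4[✗back,v=0,q]
e26 timeout(1): ·
e27 timeout(2): 2[back,v=1,q]
e28 deliver 2→3: 3[back,v=1,q]

q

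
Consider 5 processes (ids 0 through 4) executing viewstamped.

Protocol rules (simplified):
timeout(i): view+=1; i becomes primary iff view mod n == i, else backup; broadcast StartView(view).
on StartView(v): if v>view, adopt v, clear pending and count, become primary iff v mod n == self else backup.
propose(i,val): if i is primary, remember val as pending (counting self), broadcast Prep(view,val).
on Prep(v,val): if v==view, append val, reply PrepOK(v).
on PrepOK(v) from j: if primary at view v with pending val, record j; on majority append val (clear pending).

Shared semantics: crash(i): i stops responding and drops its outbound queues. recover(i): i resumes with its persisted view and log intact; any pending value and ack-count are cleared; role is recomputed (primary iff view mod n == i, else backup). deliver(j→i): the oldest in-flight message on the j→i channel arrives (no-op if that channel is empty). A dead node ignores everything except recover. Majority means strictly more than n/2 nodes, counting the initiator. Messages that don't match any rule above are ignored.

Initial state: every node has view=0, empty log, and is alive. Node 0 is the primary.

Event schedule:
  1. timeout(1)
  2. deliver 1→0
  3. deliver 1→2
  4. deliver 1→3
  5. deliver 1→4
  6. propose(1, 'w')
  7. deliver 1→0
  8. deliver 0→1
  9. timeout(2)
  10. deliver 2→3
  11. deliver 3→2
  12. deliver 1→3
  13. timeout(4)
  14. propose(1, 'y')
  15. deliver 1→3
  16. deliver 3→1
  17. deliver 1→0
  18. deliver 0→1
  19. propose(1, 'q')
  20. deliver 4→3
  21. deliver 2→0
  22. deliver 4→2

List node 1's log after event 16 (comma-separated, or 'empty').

empty

1. timeout(1):  <1:prim v1 ->
2. deliver 1→0:  <0:back v1 ->
3. deliver 1→2:  <2:back v1 ->
4. deliver 1→3:  <3:back v1 ->
5. deliver 1→4:  <4:back v1 ->
6. propose(1,'w'):  nop
7. deliver 1→0:  <0:back v1 w>
8. deliver 0→1:  nop
9. timeout(2):  <2:prim v2 ->
10. deliver 2→3:  <3:back v2 ->
11. deliver 3→2:  nop
12. deliver 1→3:  nop
13. timeout(4):  <4:back v2 ->
14. propose(1,'y'):  nop
15. deliver 1→3:  nop
16. deliver 3→1:  nop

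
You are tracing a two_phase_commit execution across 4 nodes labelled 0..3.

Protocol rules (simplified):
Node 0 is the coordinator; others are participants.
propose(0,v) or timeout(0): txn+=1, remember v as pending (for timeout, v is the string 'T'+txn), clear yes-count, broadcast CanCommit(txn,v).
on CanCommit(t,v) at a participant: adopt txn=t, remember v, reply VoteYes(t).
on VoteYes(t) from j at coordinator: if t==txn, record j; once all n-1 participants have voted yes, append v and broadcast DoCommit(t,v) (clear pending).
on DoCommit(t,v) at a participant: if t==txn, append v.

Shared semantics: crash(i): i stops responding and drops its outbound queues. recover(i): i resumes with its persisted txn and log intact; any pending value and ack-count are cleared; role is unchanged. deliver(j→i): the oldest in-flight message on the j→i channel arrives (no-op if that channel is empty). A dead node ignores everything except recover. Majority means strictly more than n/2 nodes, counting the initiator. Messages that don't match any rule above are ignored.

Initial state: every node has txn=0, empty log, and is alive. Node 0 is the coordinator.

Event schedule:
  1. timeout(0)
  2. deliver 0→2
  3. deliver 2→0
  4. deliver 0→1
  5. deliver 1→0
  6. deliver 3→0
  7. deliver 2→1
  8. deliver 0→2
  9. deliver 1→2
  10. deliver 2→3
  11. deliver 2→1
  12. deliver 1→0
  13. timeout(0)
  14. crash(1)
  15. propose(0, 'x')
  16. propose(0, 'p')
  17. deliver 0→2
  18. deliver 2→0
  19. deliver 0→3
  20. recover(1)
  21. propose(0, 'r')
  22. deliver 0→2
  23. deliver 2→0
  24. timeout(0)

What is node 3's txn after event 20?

after 1 — timeout(0): n0:coor/t1/[-]
after 2 — deliver 0→2: n2:part/t1/[-]
after 3 — deliver 2→0: ·
after 4 — deliver 0→1: n1:part/t1/[-]
after 5 — deliver 1→0: ·
after 6 — deliver 3→0: ·
after 7 — deliver 2→1: ·
after 8 — deliver 0→2: ·
after 9 — deliver 1→2: ·
after 10 — deliver 2→3: ·
after 11 — deliver 2→1: ·
after 12 — deliver 1→0: ·
after 13 — timeout(0): n0:coor/t2/[-]
after 14 — crash(1): n1:✗part/t1/[-]
after 15 — propose(0,'x'): n0:coor/t3/[-]
after 16 — propose(0,'p'): n0:coor/t4/[-]
after 17 — deliver 0→2: n2:part/t2/[-]
after 18 — deliver 2→0: ·
after 19 — deliver 0→3: n3:part/t1/[-]
after 20 — recover(1): n1:part/t1/[-]

1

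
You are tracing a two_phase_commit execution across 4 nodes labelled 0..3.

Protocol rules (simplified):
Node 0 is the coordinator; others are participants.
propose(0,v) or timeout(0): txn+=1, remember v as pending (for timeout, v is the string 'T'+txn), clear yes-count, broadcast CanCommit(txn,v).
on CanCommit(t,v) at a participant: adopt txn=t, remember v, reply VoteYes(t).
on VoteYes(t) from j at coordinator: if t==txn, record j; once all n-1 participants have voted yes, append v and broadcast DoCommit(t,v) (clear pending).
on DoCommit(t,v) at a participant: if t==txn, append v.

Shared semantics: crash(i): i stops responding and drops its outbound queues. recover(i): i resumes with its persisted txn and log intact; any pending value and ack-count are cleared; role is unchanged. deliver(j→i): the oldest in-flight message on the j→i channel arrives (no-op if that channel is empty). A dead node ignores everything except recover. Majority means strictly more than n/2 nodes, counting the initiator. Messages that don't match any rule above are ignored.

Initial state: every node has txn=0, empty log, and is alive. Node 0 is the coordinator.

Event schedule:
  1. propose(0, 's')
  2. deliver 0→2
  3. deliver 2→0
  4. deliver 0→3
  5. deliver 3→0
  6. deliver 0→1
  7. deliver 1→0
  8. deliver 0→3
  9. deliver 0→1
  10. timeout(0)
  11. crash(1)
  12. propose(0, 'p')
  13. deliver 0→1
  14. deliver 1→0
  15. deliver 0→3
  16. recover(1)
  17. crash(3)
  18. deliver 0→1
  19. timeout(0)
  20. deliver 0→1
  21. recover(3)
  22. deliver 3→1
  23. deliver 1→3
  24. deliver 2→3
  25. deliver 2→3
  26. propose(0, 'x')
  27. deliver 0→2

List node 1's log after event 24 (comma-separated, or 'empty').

[1] propose(0,'s') → N0(coor t1 [-])
[2] deliver 0→2 → N2(part t1 [-])
[3] deliver 2→0 → ∅
[4] deliver 0→3 → N3(part t1 [-])
[5] deliver 3→0 → ∅
[6] deliver 0→1 → N1(part t1 [-])
[7] deliver 1→0 → N0(coor t1 [s])
[8] deliver 0→3 → N3(part t1 [s])
[9] deliver 0→1 → N1(part t1 [s])
[10] timeout(0) → N0(coor t2 [s])
[11] crash(1) → N1(✗part t1 [s])
[12] propose(0,'p') → N0(coor t3 [s])
[13] deliver 0→1 → ∅
[14] deliver 1→0 → ∅
[15] deliver 0→3 → N3(part t2 [s])
[16] recover(1) → N1(part t1 [s])
[17] crash(3) → N3(✗part t2 [s])
[18] deliver 0→1 → N1(part t2 [s])
[19] timeout(0) → N0(coor t4 [s])
[20] deliver 0→1 → N1(part t3 [s])
[21] recover(3) → N3(part t2 [s])
[22] deliver 3→1 → ∅
[23] deliver 1→3 → ∅
[24] deliver 2→3 → ∅

s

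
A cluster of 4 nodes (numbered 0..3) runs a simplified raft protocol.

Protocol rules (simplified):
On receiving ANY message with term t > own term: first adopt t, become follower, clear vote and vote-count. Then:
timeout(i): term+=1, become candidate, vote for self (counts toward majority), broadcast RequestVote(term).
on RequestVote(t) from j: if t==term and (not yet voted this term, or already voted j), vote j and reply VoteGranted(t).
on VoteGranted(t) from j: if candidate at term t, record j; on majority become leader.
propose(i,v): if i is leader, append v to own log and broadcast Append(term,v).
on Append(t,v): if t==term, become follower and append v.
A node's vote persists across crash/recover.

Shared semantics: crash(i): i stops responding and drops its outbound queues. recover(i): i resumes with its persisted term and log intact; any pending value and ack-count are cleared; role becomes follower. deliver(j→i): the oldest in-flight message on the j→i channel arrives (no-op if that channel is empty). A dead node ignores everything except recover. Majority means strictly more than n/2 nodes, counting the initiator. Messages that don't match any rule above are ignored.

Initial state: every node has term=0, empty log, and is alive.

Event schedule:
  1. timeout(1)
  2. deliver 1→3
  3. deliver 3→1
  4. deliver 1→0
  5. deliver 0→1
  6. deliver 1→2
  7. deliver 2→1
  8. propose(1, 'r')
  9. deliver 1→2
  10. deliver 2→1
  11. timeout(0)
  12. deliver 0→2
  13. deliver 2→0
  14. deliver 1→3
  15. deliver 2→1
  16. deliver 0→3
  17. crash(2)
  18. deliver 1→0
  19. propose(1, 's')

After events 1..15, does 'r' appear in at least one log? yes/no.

yes

1. timeout(1):  <1:cand t1 ->
2. deliver 1→3:  <3:foll t1 ->
3. deliver 3→1:  nop
4. deliver 1→0:  <0:foll t1 ->
5. deliver 0→1:  <1:lead t1 ->
6. deliver 1→2:  <2:foll t1 ->
7. deliver 2→1:  nop
8. propose(1,'r'):  <1:lead t1 r>
9. deliver 1→2:  <2:foll t1 r>
10. deliver 2→1:  nop
11. timeout(0):  <0:cand t2 ->
12. deliver 0→2:  <2:foll t2 r>
13. deliver 2→0:  nop
14. deliver 1→3:  <3:foll t1 r>
15. deliver 2→1:  nop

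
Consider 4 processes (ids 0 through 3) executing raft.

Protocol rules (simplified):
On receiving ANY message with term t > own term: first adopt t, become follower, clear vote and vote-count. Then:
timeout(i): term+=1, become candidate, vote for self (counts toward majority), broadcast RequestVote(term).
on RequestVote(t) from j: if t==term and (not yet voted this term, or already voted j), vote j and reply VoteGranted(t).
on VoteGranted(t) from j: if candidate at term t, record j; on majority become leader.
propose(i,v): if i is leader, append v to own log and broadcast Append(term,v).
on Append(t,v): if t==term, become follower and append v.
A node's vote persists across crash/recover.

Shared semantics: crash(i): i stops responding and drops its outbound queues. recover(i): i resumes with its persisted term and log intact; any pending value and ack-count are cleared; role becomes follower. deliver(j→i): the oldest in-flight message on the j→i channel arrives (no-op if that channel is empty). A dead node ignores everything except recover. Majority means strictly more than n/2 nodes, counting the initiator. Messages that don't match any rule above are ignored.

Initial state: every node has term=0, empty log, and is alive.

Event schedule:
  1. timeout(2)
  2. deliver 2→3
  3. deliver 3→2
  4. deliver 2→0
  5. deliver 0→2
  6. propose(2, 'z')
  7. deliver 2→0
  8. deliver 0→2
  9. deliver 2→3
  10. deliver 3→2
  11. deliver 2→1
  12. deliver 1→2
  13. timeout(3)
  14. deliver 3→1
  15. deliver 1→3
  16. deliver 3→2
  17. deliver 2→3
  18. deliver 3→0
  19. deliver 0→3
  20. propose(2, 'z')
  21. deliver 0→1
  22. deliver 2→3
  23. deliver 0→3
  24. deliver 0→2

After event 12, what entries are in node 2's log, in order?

step 1 timeout(2): 2={cand,t=1,log=-}
step 2 deliver 2→3: 3={foll,t=1,log=-}
step 3 deliver 3→2: —
step 4 deliver 2→0: 0={foll,t=1,log=-}
step 5 deliver 0→2: 2={lead,t=1,log=-}
step 6 propose(2,'z'): 2={lead,t=1,log=z}
step 7 deliver 2→0: 0={foll,t=1,log=z}
step 8 deliver 0→2: —
step 9 deliver 2→3: 3={foll,t=1,log=z}
step 10 deliver 3→2: —
step 11 deliver 2→1: 1={foll,t=1,log=-}
step 12 deliver 1→2: —

z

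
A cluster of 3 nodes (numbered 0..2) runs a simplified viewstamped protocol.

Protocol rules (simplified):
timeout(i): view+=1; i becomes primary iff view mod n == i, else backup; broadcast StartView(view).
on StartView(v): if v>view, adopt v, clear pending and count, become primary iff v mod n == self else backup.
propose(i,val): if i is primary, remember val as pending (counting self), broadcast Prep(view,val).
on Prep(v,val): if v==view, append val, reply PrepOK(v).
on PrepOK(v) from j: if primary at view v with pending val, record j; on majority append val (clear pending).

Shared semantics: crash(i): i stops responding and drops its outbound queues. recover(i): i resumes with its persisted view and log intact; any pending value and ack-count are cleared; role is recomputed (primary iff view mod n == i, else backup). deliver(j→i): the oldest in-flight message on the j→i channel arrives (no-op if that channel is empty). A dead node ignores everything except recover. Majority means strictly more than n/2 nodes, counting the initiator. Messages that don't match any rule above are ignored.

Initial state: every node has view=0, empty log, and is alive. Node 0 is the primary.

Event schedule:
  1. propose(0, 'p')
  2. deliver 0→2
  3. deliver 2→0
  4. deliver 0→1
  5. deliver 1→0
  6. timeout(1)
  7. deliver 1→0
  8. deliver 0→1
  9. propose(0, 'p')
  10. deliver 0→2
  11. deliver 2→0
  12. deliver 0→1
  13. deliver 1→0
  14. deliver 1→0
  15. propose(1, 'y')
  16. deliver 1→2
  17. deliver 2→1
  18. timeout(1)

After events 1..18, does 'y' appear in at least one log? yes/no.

e1 propose(0,'p'): ·
e2 deliver 0→2: 2[back,v=0,p]
e3 deliver 2→0: 0[prim,v=0,p]
e4 deliver 0→1: 1[back,v=0,p]
e5 deliver 1→0: ·
e6 timeout(1): 1[prim,v=1,p]
e7 deliver 1→0: 0[back,v=1,p]
e8 deliver 0→1: ·
e9 propose(0,'p'): ·
e10 deliver 0→2: ·
e11 deliver 2→0: ·
e12 deliver 0→1: ·
e13 deliver 1→0: ·
e14 deliver 1→0: ·
e15 propose(1,'y'): ·
e16 deliver 1→2: 2[back,v=1,p]
e17 deliver 2→1: ·
e18 timeout(1): 1[back,v=2,p]

no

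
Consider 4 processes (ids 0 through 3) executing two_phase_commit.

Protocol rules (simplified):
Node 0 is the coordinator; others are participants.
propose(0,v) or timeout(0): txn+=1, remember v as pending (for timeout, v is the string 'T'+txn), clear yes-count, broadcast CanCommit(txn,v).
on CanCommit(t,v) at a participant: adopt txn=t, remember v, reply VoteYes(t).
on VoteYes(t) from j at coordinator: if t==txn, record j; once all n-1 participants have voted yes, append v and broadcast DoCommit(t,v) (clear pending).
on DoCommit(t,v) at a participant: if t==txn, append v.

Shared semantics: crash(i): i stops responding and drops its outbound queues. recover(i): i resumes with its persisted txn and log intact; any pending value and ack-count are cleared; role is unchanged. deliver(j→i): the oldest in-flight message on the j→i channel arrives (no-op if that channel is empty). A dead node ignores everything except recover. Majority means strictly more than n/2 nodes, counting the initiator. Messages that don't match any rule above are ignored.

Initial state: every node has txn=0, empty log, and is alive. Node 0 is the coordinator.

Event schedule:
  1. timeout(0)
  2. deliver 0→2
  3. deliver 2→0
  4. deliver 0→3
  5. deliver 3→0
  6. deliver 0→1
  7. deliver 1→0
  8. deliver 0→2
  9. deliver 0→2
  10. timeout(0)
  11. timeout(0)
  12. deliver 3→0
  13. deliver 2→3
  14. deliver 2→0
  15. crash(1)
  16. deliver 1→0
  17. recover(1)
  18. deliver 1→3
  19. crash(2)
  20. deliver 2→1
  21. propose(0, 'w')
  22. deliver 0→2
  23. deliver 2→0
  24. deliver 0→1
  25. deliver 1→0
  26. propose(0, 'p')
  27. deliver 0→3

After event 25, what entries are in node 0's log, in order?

after 1 — timeout(0): n0:coor/t1/[-]
after 2 — deliver 0→2: n2:part/t1/[-]
after 3 — deliver 2→0: ·
after 4 — deliver 0→3: n3:part/t1/[-]
after 5 — deliver 3→0: ·
after 6 — deliver 0→1: n1:part/t1/[-]
after 7 — deliver 1→0: n0:coor/t1/[T1]
after 8 — deliver 0→2: n2:part/t1/[T1]
after 9 — deliver 0→2: ·
after 10 — timeout(0): n0:coor/t2/[T1]
after 11 — timeout(0): n0:coor/t3/[T1]
after 12 — deliver 3→0: ·
after 13 — deliver 2→3: ·
after 14 — deliver 2→0: ·
after 15 — crash(1): n1:✗part/t1/[-]
after 16 — deliver 1→0: ·
after 17 — recover(1): n1:part/t1/[-]
after 18 — deliver 1→3: ·
after 19 — crash(2): n2:✗part/t1/[T1]
after 20 — deliver 2→1: ·
after 21 — propose(0,'w'): n0:coor/t4/[T1]
after 22 — deliver 0→2: ·
after 23 — deliver 2→0: ·
after 24 — deliver 0→1: n1:part/t1/[T1]
after 25 — deliver 1→0: ·

T1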